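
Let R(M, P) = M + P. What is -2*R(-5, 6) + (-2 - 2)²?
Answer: 14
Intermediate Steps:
-2*R(-5, 6) + (-2 - 2)² = -2*(-5 + 6) + (-2 - 2)² = -2*1 + (-4)² = -2 + 16 = 14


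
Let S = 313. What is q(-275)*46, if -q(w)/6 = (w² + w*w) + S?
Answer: -41831388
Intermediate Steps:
q(w) = -1878 - 12*w² (q(w) = -6*((w² + w*w) + 313) = -6*((w² + w²) + 313) = -6*(2*w² + 313) = -6*(313 + 2*w²) = -1878 - 12*w²)
q(-275)*46 = (-1878 - 12*(-275)²)*46 = (-1878 - 12*75625)*46 = (-1878 - 907500)*46 = -909378*46 = -41831388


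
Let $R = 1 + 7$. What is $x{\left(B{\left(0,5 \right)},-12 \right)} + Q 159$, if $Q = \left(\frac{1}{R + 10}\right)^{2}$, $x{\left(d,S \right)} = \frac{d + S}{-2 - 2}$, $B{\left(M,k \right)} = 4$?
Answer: $\frac{269}{108} \approx 2.4907$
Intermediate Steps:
$R = 8$
$x{\left(d,S \right)} = - \frac{S}{4} - \frac{d}{4}$ ($x{\left(d,S \right)} = \frac{S + d}{-4} = \left(S + d\right) \left(- \frac{1}{4}\right) = - \frac{S}{4} - \frac{d}{4}$)
$Q = \frac{1}{324}$ ($Q = \left(\frac{1}{8 + 10}\right)^{2} = \left(\frac{1}{18}\right)^{2} = \frac{1}{324} \approx 0.0030864$)
$x{\left(B{\left(0,5 \right)},-12 \right)} + Q 159 = \left(\left(- \frac{1}{4}\right) \left(-12\right) - 1\right) + \frac{1}{324} \cdot 159 = \left(3 - 1\right) + \frac{53}{108} = 2 + \frac{53}{108} = \frac{269}{108}$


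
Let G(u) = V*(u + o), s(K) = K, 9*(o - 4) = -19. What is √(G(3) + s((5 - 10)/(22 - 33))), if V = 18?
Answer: √10703/11 ≈ 9.4050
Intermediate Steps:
o = 17/9 (o = 4 + (⅑)*(-19) = 4 - 19/9 = 17/9 ≈ 1.8889)
G(u) = 34 + 18*u (G(u) = 18*(u + 17/9) = 18*(17/9 + u) = 34 + 18*u)
√(G(3) + s((5 - 10)/(22 - 33))) = √((34 + 18*3) + (5 - 10)/(22 - 33)) = √((34 + 54) - 5/(-11)) = √(88 - 5*(-1/11)) = √(88 + 5/11) = √(973/11) = √10703/11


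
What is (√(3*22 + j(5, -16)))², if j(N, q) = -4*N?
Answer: 46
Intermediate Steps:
(√(3*22 + j(5, -16)))² = (√(3*22 - 4*5))² = (√(66 - 20))² = (√46)² = 46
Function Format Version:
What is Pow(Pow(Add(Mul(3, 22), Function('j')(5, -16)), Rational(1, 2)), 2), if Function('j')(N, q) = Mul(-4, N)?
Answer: 46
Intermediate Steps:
Pow(Pow(Add(Mul(3, 22), Function('j')(5, -16)), Rational(1, 2)), 2) = Pow(Pow(Add(Mul(3, 22), Mul(-4, 5)), Rational(1, 2)), 2) = Pow(Pow(Add(66, -20), Rational(1, 2)), 2) = Pow(Pow(46, Rational(1, 2)), 2) = 46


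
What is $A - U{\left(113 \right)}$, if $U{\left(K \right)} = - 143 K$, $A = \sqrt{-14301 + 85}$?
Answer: $16159 + 2 i \sqrt{3554} \approx 16159.0 + 119.23 i$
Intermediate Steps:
$A = 2 i \sqrt{3554}$ ($A = \sqrt{-14216} = 2 i \sqrt{3554} \approx 119.23 i$)
$A - U{\left(113 \right)} = 2 i \sqrt{3554} - \left(-143\right) 113 = 2 i \sqrt{3554} - -16159 = 2 i \sqrt{3554} + 16159 = 16159 + 2 i \sqrt{3554}$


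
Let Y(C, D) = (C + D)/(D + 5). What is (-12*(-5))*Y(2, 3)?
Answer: 75/2 ≈ 37.500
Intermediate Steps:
Y(C, D) = (C + D)/(5 + D)
(-12*(-5))*Y(2, 3) = (-12*(-5))*((2 + 3)/(5 + 3)) = 60*(5/8) = 75/2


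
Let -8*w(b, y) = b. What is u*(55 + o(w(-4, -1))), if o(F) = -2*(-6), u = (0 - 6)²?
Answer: 2412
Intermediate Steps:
w(b, y) = -b/8
u = 36 (u = (-6)² = 36)
o(F) = 12
u*(55 + o(w(-4, -1))) = 36*(55 + 12) = 36*67 = 2412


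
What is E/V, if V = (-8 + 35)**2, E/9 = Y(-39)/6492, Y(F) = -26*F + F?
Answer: 325/175284 ≈ 0.0018541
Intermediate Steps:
Y(F) = -25*F
E = 2925/2164 (E = 9*(-25*(-39)/6492) = 9*(975*(1/6492)) = 9*(325/2164) = 2925/2164 ≈ 1.3517)
V = 729 (V = 27**2 = 729)
E/V = (2925/2164)/729 = (2925/2164)*(1/729) = 325/175284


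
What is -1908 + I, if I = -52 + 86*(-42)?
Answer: -5572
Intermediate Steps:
I = -3664 (I = -52 - 3612 = -3664)
-1908 + I = -1908 - 3664 = -5572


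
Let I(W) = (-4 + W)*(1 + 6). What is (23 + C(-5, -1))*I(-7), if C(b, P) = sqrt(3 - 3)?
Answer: -1771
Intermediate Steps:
I(W) = -28 + 7*W (I(W) = (-4 + W)*7 = -28 + 7*W)
C(b, P) = 0 (C(b, P) = sqrt(0) = 0)
(23 + C(-5, -1))*I(-7) = (23 + 0)*(-28 + 7*(-7)) = 23*(-28 - 49) = 23*(-77) = -1771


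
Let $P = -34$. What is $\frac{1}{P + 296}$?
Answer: $\frac{1}{262} \approx 0.0038168$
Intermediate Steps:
$\frac{1}{P + 296} = \frac{1}{-34 + 296} = \frac{1}{262}$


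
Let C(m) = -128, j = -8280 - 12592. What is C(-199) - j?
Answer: 20744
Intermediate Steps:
j = -20872
C(-199) - j = -128 - 1*(-20872) = -128 + 20872 = 20744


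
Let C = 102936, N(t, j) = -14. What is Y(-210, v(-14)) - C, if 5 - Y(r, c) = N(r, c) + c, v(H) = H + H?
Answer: -102889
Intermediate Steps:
v(H) = 2*H
Y(r, c) = 19 - c (Y(r, c) = 5 - (-14 + c) = 5 + (14 - c) = 19 - c)
Y(-210, v(-14)) - C = (19 - 2*(-14)) - 1*102936 = (19 - 1*(-28)) - 102936 = (19 + 28) - 102936 = 47 - 102936 = -102889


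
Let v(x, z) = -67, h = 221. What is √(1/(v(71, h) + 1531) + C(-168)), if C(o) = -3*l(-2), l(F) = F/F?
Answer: I*√1607106/732 ≈ 1.7319*I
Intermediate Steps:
l(F) = 1
C(o) = -3 (C(o) = -3*1 = -3)
√(1/(v(71, h) + 1531) + C(-168)) = √(1/(-67 + 1531) - 3) = √(1/1464 - 3) = √(-4391/1464) = I*√1607106/732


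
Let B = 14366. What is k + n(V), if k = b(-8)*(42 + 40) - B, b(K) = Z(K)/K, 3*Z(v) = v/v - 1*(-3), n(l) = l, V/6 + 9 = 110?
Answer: -41321/3 ≈ -13774.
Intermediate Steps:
V = 606 (V = -54 + 6*110 = -54 + 660 = 606)
Z(v) = 4/3 (Z(v) = (v/v - 1*(-3))/3 = (1 + 3)/3 = (⅓)*4 = 4/3)
b(K) = 4/(3*K)
k = -43139/3 (k = ((4/3)/(-8))*(42 + 40) - 1*14366 = ((4/3)*(-⅛))*82 - 14366 = -⅙*82 - 14366 = -41/3 - 14366 = -43139/3 ≈ -14380.)
k + n(V) = -43139/3 + 606 = -41321/3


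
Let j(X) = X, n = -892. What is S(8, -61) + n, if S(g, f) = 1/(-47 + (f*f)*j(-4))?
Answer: -13318453/14931 ≈ -892.00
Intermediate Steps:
S(g, f) = 1/(-47 - 4*f²) (S(g, f) = 1/(-47 + (f*f)*(-4)) = 1/(-47 + f²*(-4)) = 1/(-47 - 4*f²))
S(8, -61) + n = 1/(-47 - 4*(-61)²) - 892 = 1/(-47 - 4*3721) - 892 = 1/(-47 - 14884) - 892 = 1/(-14931) - 892 = -1/14931 - 892 = -13318453/14931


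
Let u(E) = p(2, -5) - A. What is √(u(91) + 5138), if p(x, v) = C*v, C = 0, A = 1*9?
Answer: √5129 ≈ 71.617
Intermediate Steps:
A = 9
p(x, v) = 0 (p(x, v) = 0*v = 0)
u(E) = -9 (u(E) = 0 - 1*9 = 0 - 9 = -9)
√(u(91) + 5138) = √(-9 + 5138) = √5129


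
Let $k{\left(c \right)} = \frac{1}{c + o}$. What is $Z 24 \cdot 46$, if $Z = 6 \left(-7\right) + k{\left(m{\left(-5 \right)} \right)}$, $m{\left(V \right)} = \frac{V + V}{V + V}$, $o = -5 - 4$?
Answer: $-46506$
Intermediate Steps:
$o = -9$ ($o = -5 - 4 = -9$)
$m{\left(V \right)} = 1$ ($m{\left(V \right)} = \frac{2 V}{2 V} = 2 V \frac{1}{2 V} = 1$)
$k{\left(c \right)} = \frac{1}{-9 + c}$ ($k{\left(c \right)} = \frac{1}{c - 9} = \frac{1}{-9 + c}$)
$Z = - \frac{337}{8}$ ($Z = 6 \left(-7\right) + \frac{1}{-9 + 1} = -42 + \frac{1}{-8} = -42 - \frac{1}{8} = - \frac{337}{8} \approx -42.125$)
$Z 24 \cdot 46 = \left(- \frac{337}{8}\right) 24 \cdot 46 = \left(-1011\right) 46 = -46506$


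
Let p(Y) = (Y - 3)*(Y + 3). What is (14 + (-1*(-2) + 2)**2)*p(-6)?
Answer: 810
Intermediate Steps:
p(Y) = (-3 + Y)*(3 + Y)
(14 + (-1*(-2) + 2)**2)*p(-6) = (14 + (-1*(-2) + 2)**2)*(-9 + (-6)**2) = (14 + (2 + 2)**2)*(-9 + 36) = (14 + 4**2)*27 = (14 + 16)*27 = 30*27 = 810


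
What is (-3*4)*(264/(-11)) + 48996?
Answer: 49284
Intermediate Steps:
(-3*4)*(264/(-11)) + 48996 = -3168*(-1)/11 + 48996 = -12*(-24) + 48996 = 288 + 48996 = 49284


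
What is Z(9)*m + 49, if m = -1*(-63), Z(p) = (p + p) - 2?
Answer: 1057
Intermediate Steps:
Z(p) = -2 + 2*p (Z(p) = 2*p - 2 = -2 + 2*p)
m = 63
Z(9)*m + 49 = (-2 + 2*9)*63 + 49 = (-2 + 18)*63 + 49 = 16*63 + 49 = 1008 + 49 = 1057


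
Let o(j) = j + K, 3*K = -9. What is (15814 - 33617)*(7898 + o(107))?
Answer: -142459606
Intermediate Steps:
K = -3 (K = (1/3)*(-9) = -3)
o(j) = -3 + j (o(j) = j - 3 = -3 + j)
(15814 - 33617)*(7898 + o(107)) = (15814 - 33617)*(7898 + (-3 + 107)) = -17803*(7898 + 104) = -17803*8002 = -142459606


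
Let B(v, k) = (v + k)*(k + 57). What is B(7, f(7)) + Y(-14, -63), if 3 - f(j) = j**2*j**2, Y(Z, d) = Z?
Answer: 5597317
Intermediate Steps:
f(j) = 3 - j**4 (f(j) = 3 - j**2*j**2 = 3 - j**4)
B(v, k) = (57 + k)*(k + v) (B(v, k) = (k + v)*(57 + k) = (57 + k)*(k + v))
B(7, f(7)) + Y(-14, -63) = ((3 - 1*7**4)**2 + 57*(3 - 1*7**4) + 57*7 + (3 - 1*7**4)*7) - 14 = ((3 - 1*2401)**2 + 57*(3 - 1*2401) + 399 + (3 - 1*2401)*7) - 14 = ((3 - 2401)**2 + 57*(3 - 2401) + 399 + (3 - 2401)*7) - 14 = ((-2398)**2 + 57*(-2398) + 399 - 2398*7) - 14 = (5750404 - 136686 + 399 - 16786) - 14 = 5597331 - 14 = 5597317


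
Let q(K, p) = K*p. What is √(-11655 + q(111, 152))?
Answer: √5217 ≈ 72.229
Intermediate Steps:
√(-11655 + q(111, 152)) = √(-11655 + 111*152) = √(-11655 + 16872) = √5217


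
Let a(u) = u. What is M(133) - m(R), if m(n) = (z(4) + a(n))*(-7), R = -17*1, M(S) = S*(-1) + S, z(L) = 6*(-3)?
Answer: -245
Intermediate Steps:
z(L) = -18
M(S) = 0 (M(S) = -S + S = 0)
R = -17
m(n) = 126 - 7*n (m(n) = (-18 + n)*(-7) = 126 - 7*n)
M(133) - m(R) = 0 - (126 - 7*(-17)) = 0 - (126 + 119) = 0 - 1*245 = 0 - 245 = -245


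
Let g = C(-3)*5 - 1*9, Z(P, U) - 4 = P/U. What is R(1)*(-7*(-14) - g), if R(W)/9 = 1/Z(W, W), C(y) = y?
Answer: 1098/5 ≈ 219.60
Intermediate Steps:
Z(P, U) = 4 + P/U
R(W) = 9/5 (R(W) = 9*(1/(4 + W/W)) = 9*(1/(4 + 1)) = 9*(1/5) = 9/5)
g = -24 (g = -3*5 - 1*9 = -15 - 9 = -24)
R(1)*(-7*(-14) - g) = 9*(-7*(-14) - 1*(-24))/5 = 9*(98 + 24)/5 = (9/5)*122 = 1098/5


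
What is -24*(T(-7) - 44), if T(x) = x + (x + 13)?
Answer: 1080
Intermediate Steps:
T(x) = 13 + 2*x (T(x) = x + (13 + x) = 13 + 2*x)
-24*(T(-7) - 44) = -24*((13 + 2*(-7)) - 44) = -24*((13 - 14) - 44) = -24*(-1 - 44) = -24*(-45) = 1080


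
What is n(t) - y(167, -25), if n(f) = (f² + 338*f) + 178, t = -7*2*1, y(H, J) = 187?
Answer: -4545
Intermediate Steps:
t = -14 (t = -14*1 = -14)
n(f) = 178 + f² + 338*f
n(t) - y(167, -25) = (178 + (-14)² + 338*(-14)) - 1*187 = (178 + 196 - 4732) - 187 = -4358 - 187 = -4545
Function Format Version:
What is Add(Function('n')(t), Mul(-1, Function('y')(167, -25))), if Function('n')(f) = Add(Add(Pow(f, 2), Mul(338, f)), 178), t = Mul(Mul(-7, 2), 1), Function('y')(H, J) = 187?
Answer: -4545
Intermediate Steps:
t = -14 (t = Mul(-14, 1) = -14)
Function('n')(f) = Add(178, Pow(f, 2), Mul(338, f))
Add(Function('n')(t), Mul(-1, Function('y')(167, -25))) = Add(Add(178, Pow(-14, 2), Mul(338, -14)), Mul(-1, 187)) = Add(Add(178, 196, -4732), -187) = Add(-4358, -187) = -4545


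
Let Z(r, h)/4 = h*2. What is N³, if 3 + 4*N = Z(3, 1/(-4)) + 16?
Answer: 1331/64 ≈ 20.797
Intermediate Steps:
Z(r, h) = 8*h (Z(r, h) = 4*(h*2) = 4*(2*h) = 8*h)
N = 11/4 (N = -¾ + (8/(-4) + 16)/4 = -¾ + (8*(-¼) + 16)/4 = -¾ + (-2 + 16)/4 = -¾ + (¼)*14 = -¾ + 7/2 = 11/4 ≈ 2.7500)
N³ = (11/4)³ = 1331/64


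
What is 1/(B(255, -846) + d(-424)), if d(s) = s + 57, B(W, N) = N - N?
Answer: -1/367 ≈ -0.0027248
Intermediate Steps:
B(W, N) = 0
d(s) = 57 + s
1/(B(255, -846) + d(-424)) = 1/(0 + (57 - 424)) = 1/(0 - 367) = 1/(-367) = -1/367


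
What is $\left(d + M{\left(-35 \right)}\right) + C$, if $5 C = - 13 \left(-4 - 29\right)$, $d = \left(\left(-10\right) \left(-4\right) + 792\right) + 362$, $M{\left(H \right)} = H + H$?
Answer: $\frac{6049}{5} \approx 1209.8$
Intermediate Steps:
$M{\left(H \right)} = 2 H$
$d = 1194$ ($d = \left(40 + 792\right) + 362 = 832 + 362 = 1194$)
$C = \frac{429}{5}$ ($C = \frac{\left(-13\right) \left(-4 - 29\right)}{5} = \frac{\left(-13\right) \left(-33\right)}{5} = \frac{1}{5} \cdot 429 = \frac{429}{5} \approx 85.8$)
$\left(d + M{\left(-35 \right)}\right) + C = \left(1194 + 2 \left(-35\right)\right) + \frac{429}{5} = \left(1194 - 70\right) + \frac{429}{5} = 1124 + \frac{429}{5} = \frac{6049}{5}$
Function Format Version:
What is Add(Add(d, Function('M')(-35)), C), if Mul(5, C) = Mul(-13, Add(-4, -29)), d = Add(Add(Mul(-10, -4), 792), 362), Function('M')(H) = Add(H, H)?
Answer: Rational(6049, 5) ≈ 1209.8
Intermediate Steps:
Function('M')(H) = Mul(2, H)
d = 1194 (d = Add(Add(40, 792), 362) = Add(832, 362) = 1194)
C = Rational(429, 5) (C = Mul(Rational(1, 5), Mul(-13, Add(-4, -29))) = Mul(Rational(1, 5), Mul(-13, -33)) = Mul(Rational(1, 5), 429) = Rational(429, 5) ≈ 85.800)
Add(Add(d, Function('M')(-35)), C) = Add(Add(1194, Mul(2, -35)), Rational(429, 5)) = Add(Add(1194, -70), Rational(429, 5)) = Add(1124, Rational(429, 5)) = Rational(6049, 5)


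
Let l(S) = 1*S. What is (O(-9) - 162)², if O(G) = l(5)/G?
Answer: 2140369/81 ≈ 26424.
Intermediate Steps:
l(S) = S
O(G) = 5/G
(O(-9) - 162)² = (5/(-9) - 162)² = (5*(-⅑) - 162)² = (-5/9 - 162)² = (-1463/9)² = 2140369/81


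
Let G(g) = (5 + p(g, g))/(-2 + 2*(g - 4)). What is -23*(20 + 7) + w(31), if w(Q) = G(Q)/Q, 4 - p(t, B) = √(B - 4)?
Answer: -1001043/1612 - 3*√3/1612 ≈ -621.00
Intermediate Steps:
p(t, B) = 4 - √(-4 + B) (p(t, B) = 4 - √(B - 4) = 4 - √(-4 + B))
G(g) = (9 - √(-4 + g))/(-10 + 2*g) (G(g) = (5 + (4 - √(-4 + g)))/(-2 + 2*(g - 4)) = (9 - √(-4 + g))/(-2 + 2*(-4 + g)) = (9 - √(-4 + g))/(-2 + (-8 + 2*g)) = (9 - √(-4 + g))/(-10 + 2*g))
w(Q) = (9 - √(-4 + Q))/(2*Q*(-5 + Q)) (w(Q) = ((9 - √(-4 + Q))/(2*(-5 + Q)))/Q = (9 - √(-4 + Q))/(2*Q*(-5 + Q)))
-23*(20 + 7) + w(31) = -23*(20 + 7) + (½)*(9 - √(-4 + 31))/(31*(-5 + 31)) = -23*27 + (½)*(1/31)*(9 - √27)/26 = -621 + (½)*(1/31)*(1/26)*(9 - 3*√3) = -621 + (9/1612 - 3*√3/1612) = -1001043/1612 - 3*√3/1612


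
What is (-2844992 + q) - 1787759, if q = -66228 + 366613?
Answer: -4332366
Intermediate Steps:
q = 300385
(-2844992 + q) - 1787759 = (-2844992 + 300385) - 1787759 = -2544607 - 1787759 = -4332366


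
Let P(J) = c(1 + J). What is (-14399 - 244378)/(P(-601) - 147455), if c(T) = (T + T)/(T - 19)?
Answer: 160182963/91273445 ≈ 1.7550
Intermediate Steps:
c(T) = 2*T/(-19 + T) (c(T) = (2*T)/(-19 + T) = 2*T/(-19 + T))
P(J) = 2*(1 + J)/(-18 + J) (P(J) = 2*(1 + J)/(-19 + (1 + J)) = 2*(1 + J)/(-18 + J))
(-14399 - 244378)/(P(-601) - 147455) = (-14399 - 244378)/(2*(1 - 601)/(-18 - 601) - 147455) = -258777/(2*(-600)/(-619) - 147455) = -258777/(2*(-1/619)*(-600) - 147455) = -258777/(1200/619 - 147455) = -258777/(-91273445/619) = -258777*(-619/91273445) = 160182963/91273445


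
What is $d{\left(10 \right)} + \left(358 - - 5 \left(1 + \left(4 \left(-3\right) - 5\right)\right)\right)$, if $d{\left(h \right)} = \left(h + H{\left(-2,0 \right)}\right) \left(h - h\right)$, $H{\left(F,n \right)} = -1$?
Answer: $278$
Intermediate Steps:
$d{\left(h \right)} = 0$ ($d{\left(h \right)} = \left(h - 1\right) \left(h - h\right) = \left(-1 + h\right) 0 = 0$)
$d{\left(10 \right)} + \left(358 - - 5 \left(1 + \left(4 \left(-3\right) - 5\right)\right)\right) = 0 + \left(358 - - 5 \left(1 + \left(4 \left(-3\right) - 5\right)\right)\right) = 0 + \left(358 - - 5 \left(1 - 17\right)\right) = 0 + \left(358 - \left(-5\right) \left(-16\right)\right) = 0 + \left(358 - 80\right) = 0 + 278 = 278$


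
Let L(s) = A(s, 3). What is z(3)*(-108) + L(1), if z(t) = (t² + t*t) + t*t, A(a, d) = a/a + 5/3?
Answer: -8740/3 ≈ -2913.3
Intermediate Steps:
A(a, d) = 8/3 (A(a, d) = 1 + 5*(⅓) = 1 + 5/3 = 8/3)
L(s) = 8/3
z(t) = 3*t² (z(t) = (t² + t²) + t² = 2*t² + t² = 3*t²)
z(3)*(-108) + L(1) = (3*3²)*(-108) + 8/3 = (3*9)*(-108) + 8/3 = 27*(-108) + 8/3 = -2916 + 8/3 = -8740/3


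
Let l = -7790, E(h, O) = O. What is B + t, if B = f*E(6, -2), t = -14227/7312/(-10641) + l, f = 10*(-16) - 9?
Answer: -579817690157/77806992 ≈ -7452.0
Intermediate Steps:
f = -169 (f = -160 - 9 = -169)
t = -606116453453/77806992 (t = -14227/7312/(-10641) - 7790 = -14227*1/7312*(-1/10641) - 7790 = -14227/7312*(-1/10641) - 7790 = 14227/77806992 - 7790 = -606116453453/77806992 ≈ -7790.0)
B = 338 (B = -169*(-2) = 338)
B + t = 338 - 606116453453/77806992 = -579817690157/77806992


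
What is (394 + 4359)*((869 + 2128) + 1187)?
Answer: 19886552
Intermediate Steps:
(394 + 4359)*((869 + 2128) + 1187) = 4753*(2997 + 1187) = 4753*4184 = 19886552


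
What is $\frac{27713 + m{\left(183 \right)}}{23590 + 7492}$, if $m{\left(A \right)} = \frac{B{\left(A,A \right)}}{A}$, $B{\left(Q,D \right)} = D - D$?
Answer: $\frac{27713}{31082} \approx 0.89161$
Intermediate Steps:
$B{\left(Q,D \right)} = 0$
$m{\left(A \right)} = 0$ ($m{\left(A \right)} = \frac{0}{A} = 0$)
$\frac{27713 + m{\left(183 \right)}}{23590 + 7492} = \frac{27713 + 0}{23590 + 7492} = \frac{27713}{31082}$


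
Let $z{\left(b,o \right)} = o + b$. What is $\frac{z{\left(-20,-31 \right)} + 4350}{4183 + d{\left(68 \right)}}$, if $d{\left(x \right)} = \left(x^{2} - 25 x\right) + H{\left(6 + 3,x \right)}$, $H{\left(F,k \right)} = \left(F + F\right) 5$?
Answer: $\frac{1433}{2399} \approx 0.59733$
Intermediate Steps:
$H{\left(F,k \right)} = 10 F$ ($H{\left(F,k \right)} = 2 F 5 = 10 F$)
$z{\left(b,o \right)} = b + o$
$d{\left(x \right)} = 90 + x^{2} - 25 x$ ($d{\left(x \right)} = \left(x^{2} - 25 x\right) + 10 \left(6 + 3\right) = \left(x^{2} - 25 x\right) + 10 \cdot 9 = \left(x^{2} - 25 x\right) + 90 = 90 + x^{2} - 25 x$)
$\frac{z{\left(-20,-31 \right)} + 4350}{4183 + d{\left(68 \right)}} = \frac{\left(-20 - 31\right) + 4350}{4183 + \left(90 + 68^{2} - 1700\right)} = \frac{-51 + 4350}{4183 + \left(90 + 4624 - 1700\right)} = \frac{4299}{4183 + 3014} = \frac{4299}{7197} = 4299 \cdot \frac{1}{7197} = \frac{1433}{2399}$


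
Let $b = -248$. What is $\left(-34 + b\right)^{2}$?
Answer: $79524$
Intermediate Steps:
$\left(-34 + b\right)^{2} = \left(-34 - 248\right)^{2} = \left(-282\right)^{2} = 79524$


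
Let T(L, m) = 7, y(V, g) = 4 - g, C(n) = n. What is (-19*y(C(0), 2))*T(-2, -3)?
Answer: -266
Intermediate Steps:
(-19*y(C(0), 2))*T(-2, -3) = -19*(4 - 1*2)*7 = -19*(4 - 2)*7 = -19*2*7 = -38*7 = -266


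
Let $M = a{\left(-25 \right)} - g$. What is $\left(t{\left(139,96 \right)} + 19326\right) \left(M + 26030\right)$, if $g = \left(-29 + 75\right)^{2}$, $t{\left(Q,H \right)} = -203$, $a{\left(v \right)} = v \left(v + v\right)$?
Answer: $481211172$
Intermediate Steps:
$a{\left(v \right)} = 2 v^{2}$ ($a{\left(v \right)} = v 2 v = 2 v^{2}$)
$g = 2116$ ($g = 46^{2} = 2116$)
$M = -866$ ($M = 2 \left(-25\right)^{2} - 2116 = 2 \cdot 625 - 2116 = 1250 - 2116 = -866$)
$\left(t{\left(139,96 \right)} + 19326\right) \left(M + 26030\right) = \left(-203 + 19326\right) \left(-866 + 26030\right) = 19123 \cdot 25164 = 481211172$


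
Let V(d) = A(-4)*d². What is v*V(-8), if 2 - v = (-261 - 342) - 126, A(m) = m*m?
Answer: 748544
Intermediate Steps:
A(m) = m²
v = 731 (v = 2 - ((-261 - 342) - 126) = 2 - (-603 - 126) = 2 - 1*(-729) = 2 + 729 = 731)
V(d) = 16*d² (V(d) = (-4)²*d² = 16*d²)
v*V(-8) = 731*(16*(-8)²) = 731*(16*64) = 731*1024 = 748544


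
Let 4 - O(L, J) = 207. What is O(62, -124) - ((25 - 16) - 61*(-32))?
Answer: -2164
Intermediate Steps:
O(L, J) = -203 (O(L, J) = 4 - 1*207 = 4 - 207 = -203)
O(62, -124) - ((25 - 16) - 61*(-32)) = -203 - ((25 - 16) - 61*(-32)) = -203 - (9 + 1952) = -203 - 1*1961 = -203 - 1961 = -2164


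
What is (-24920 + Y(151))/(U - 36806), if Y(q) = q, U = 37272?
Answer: -24769/466 ≈ -53.152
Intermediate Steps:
(-24920 + Y(151))/(U - 36806) = (-24920 + 151)/(37272 - 36806) = -24769/466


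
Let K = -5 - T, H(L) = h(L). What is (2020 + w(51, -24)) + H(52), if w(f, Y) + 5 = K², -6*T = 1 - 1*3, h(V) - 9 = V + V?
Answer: 19408/9 ≈ 2156.4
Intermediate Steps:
h(V) = 9 + 2*V (h(V) = 9 + (V + V) = 9 + 2*V)
H(L) = 9 + 2*L
T = ⅓ (T = -(1 - 1*3)/6 = -(1 - 3)/6 = -⅙*(-2) = ⅓ ≈ 0.33333)
K = -16/3 (K = -5 - 1*⅓ = -5 - ⅓ = -16/3 ≈ -5.3333)
w(f, Y) = 211/9 (w(f, Y) = -5 + (-16/3)² = -5 + 256/9 = 211/9)
(2020 + w(51, -24)) + H(52) = (2020 + 211/9) + (9 + 2*52) = 18391/9 + (9 + 104) = 18391/9 + 113 = 19408/9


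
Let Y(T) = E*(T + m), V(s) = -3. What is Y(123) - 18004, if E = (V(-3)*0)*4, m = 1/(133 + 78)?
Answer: -18004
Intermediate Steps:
m = 1/211 ≈ 0.0047393
E = 0 (E = -3*0*4 = 0*4 = 0)
Y(T) = 0 (Y(T) = 0*(T + 1/211) = 0*(1/211 + T) = 0)
Y(123) - 18004 = 0 - 18004 = -18004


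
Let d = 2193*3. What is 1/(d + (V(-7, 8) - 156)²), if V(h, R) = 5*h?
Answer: 1/43060 ≈ 2.3223e-5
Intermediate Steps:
d = 6579
1/(d + (V(-7, 8) - 156)²) = 1/(6579 + (5*(-7) - 156)²) = 1/(6579 + (-35 - 156)²) = 1/(6579 + (-191)²) = 1/(6579 + 36481) = 1/43060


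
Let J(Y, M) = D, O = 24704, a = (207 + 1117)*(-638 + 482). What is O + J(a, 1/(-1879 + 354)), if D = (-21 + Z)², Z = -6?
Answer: 25433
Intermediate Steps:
a = -206544 (a = 1324*(-156) = -206544)
D = 729 (D = (-21 - 6)² = (-27)² = 729)
J(Y, M) = 729
O + J(a, 1/(-1879 + 354)) = 24704 + 729 = 25433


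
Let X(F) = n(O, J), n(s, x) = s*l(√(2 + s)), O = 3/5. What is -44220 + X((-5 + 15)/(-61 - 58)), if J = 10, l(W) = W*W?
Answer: -1105461/25 ≈ -44218.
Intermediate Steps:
l(W) = W²
O = ⅗ (O = 3*(⅕) = ⅗ ≈ 0.60000)
n(s, x) = s*(2 + s) (n(s, x) = s*(√(2 + s))² = s*(2 + s))
X(F) = 39/25 (X(F) = 3*(2 + ⅗)/5 = (⅗)*(13/5) = 39/25)
-44220 + X((-5 + 15)/(-61 - 58)) = -44220 + 39/25 = -1105461/25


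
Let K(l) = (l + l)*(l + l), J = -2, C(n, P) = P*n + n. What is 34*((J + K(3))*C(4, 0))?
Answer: 4624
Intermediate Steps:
C(n, P) = n + P*n
K(l) = 4*l² (K(l) = (2*l)*(2*l) = 4*l²)
34*((J + K(3))*C(4, 0)) = 34*((-2 + 4*3²)*(4*(1 + 0))) = 34*((-2 + 4*9)*(4*1)) = 34*((-2 + 36)*4) = 34*(34*4) = 34*136 = 4624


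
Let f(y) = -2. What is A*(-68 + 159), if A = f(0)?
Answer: -182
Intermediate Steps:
A = -2
A*(-68 + 159) = -2*(-68 + 159) = -2*91 = -182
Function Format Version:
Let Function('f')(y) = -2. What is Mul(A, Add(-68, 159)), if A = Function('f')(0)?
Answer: -182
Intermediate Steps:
A = -2
Mul(A, Add(-68, 159)) = Mul(-2, Add(-68, 159)) = Mul(-2, 91) = -182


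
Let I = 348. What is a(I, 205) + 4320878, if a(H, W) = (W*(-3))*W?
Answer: 4194803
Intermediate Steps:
a(H, W) = -3*W² (a(H, W) = (-3*W)*W = -3*W²)
a(I, 205) + 4320878 = -3*205² + 4320878 = -3*42025 + 4320878 = -126075 + 4320878 = 4194803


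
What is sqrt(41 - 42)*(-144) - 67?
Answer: -67 - 144*I ≈ -67.0 - 144.0*I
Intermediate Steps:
sqrt(41 - 42)*(-144) - 67 = sqrt(-1)*(-144) - 67 = I*(-144) - 67 = -144*I - 67 = -67 - 144*I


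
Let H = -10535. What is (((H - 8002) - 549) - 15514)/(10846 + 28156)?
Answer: -17300/19501 ≈ -0.88713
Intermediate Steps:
(((H - 8002) - 549) - 15514)/(10846 + 28156) = (((-10535 - 8002) - 549) - 15514)/(10846 + 28156) = ((-18537 - 549) - 15514)/39002 = (-19086 - 15514)*(1/39002) = -34600*1/39002 = -17300/19501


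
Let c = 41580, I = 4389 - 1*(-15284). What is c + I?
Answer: 61253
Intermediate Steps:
I = 19673 (I = 4389 + 15284 = 19673)
c + I = 41580 + 19673 = 61253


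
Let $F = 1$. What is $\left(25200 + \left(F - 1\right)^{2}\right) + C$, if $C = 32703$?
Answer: $57903$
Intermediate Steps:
$\left(25200 + \left(F - 1\right)^{2}\right) + C = \left(25200 + \left(1 - 1\right)^{2}\right) + 32703 = \left(25200 + 0^{2}\right) + 32703 = \left(25200 + 0\right) + 32703 = 25200 + 32703 = 57903$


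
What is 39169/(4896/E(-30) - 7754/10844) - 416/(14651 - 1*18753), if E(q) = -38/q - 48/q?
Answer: 18812717420926/816349211419 ≈ 23.045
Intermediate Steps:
E(q) = -86/q
39169/(4896/E(-30) - 7754/10844) - 416/(14651 - 1*18753) = 39169/(4896/((-86/(-30))) - 7754/10844) - 416/(14651 - 1*18753) = 39169/(4896/((-86*(-1/30))) - 7754*1/10844) - 416/(14651 - 18753) = 39169/(4896/(43/15) - 3877/5422) - 416/(-4102) = 39169/(4896*(15/43) - 3877/5422) - 416*(-1/4102) = 39169/(73440/43 - 3877/5422) + 208/2051 = 39169/(398024969/233146) + 208/2051 = 39169*(233146/398024969) + 208/2051 = 9132095674/398024969 + 208/2051 = 18812717420926/816349211419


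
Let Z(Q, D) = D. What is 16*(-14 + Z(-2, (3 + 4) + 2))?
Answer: -80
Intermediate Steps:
16*(-14 + Z(-2, (3 + 4) + 2)) = 16*(-14 + ((3 + 4) + 2)) = 16*(-14 + (7 + 2)) = 16*(-14 + 9) = 16*(-5) = -80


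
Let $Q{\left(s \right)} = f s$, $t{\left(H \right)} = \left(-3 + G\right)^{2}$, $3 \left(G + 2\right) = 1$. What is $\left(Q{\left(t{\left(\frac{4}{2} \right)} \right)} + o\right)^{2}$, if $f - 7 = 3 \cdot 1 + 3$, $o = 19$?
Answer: $\frac{7392961}{81} \approx 91271.0$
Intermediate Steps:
$G = - \frac{5}{3}$ ($G = -2 + \frac{1}{3} \cdot 1 = -2 + \frac{1}{3} = - \frac{5}{3} \approx -1.6667$)
$f = 13$ ($f = 7 + \left(3 \cdot 1 + 3\right) = 7 + \left(3 + 3\right) = 7 + 6 = 13$)
$t{\left(H \right)} = \frac{196}{9}$ ($t{\left(H \right)} = \left(-3 - \frac{5}{3}\right)^{2} = \left(- \frac{14}{3}\right)^{2} = \frac{196}{9}$)
$Q{\left(s \right)} = 13 s$
$\left(Q{\left(t{\left(\frac{4}{2} \right)} \right)} + o\right)^{2} = \left(13 \cdot \frac{196}{9} + 19\right)^{2} = \left(\frac{2548}{9} + 19\right)^{2} = \left(\frac{2719}{9}\right)^{2} = \frac{7392961}{81}$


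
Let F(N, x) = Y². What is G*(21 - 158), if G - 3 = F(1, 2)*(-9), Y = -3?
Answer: 10686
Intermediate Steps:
F(N, x) = 9 (F(N, x) = (-3)² = 9)
G = -78 (G = 3 + 9*(-9) = 3 - 81 = -78)
G*(21 - 158) = -78*(21 - 158) = -78*(-137) = 10686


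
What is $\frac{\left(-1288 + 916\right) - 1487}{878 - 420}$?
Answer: $- \frac{1859}{458} \approx -4.059$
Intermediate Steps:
$\frac{\left(-1288 + 916\right) - 1487}{878 - 420} = \frac{-372 - 1487}{878 - 420} = - \frac{1859}{458}$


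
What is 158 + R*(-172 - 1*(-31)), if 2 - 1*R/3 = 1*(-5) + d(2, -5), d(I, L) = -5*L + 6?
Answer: 10310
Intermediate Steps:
d(I, L) = 6 - 5*L
R = -72 (R = 6 - 3*(1*(-5) + (6 - 5*(-5))) = 6 - 3*(-5 + (6 + 25)) = 6 - 3*(-5 + 31) = 6 - 3*26 = 6 - 78 = -72)
158 + R*(-172 - 1*(-31)) = 158 - 72*(-172 - 1*(-31)) = 158 - 72*(-172 + 31) = 158 - 72*(-141) = 158 + 10152 = 10310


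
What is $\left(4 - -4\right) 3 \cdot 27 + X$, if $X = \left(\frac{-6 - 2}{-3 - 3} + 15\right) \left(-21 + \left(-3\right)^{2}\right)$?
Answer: $452$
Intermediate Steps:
$X = -196$ ($X = \left(- \frac{8}{-6} + 15\right) \left(-21 + 9\right) = \left(\left(-8\right) \left(- \frac{1}{6}\right) + 15\right) \left(-12\right) = \left(\frac{4}{3} + 15\right) \left(-12\right) = \frac{49}{3} \left(-12\right) = -196$)
$\left(4 - -4\right) 3 \cdot 27 + X = \left(4 - -4\right) 3 \cdot 27 - 196 = \left(4 + 4\right) 3 \cdot 27 - 196 = 8 \cdot 3 \cdot 27 - 196 = 24 \cdot 27 - 196 = 648 - 196 = 452$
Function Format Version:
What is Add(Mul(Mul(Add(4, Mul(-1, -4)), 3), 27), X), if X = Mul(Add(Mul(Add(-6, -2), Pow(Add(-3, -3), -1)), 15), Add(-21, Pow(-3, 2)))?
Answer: 452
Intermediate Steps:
X = -196 (X = Mul(Add(Mul(-8, Pow(-6, -1)), 15), Add(-21, 9)) = Mul(Add(Mul(-8, Rational(-1, 6)), 15), -12) = Mul(Add(Rational(4, 3), 15), -12) = Mul(Rational(49, 3), -12) = -196)
Add(Mul(Mul(Add(4, Mul(-1, -4)), 3), 27), X) = Add(Mul(Mul(Add(4, Mul(-1, -4)), 3), 27), -196) = Add(Mul(Mul(Add(4, 4), 3), 27), -196) = Add(Mul(Mul(8, 3), 27), -196) = Add(Mul(24, 27), -196) = Add(648, -196) = 452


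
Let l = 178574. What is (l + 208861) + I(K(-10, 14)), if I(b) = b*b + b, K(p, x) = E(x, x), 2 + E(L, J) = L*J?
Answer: 425265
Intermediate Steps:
E(L, J) = -2 + J*L (E(L, J) = -2 + L*J = -2 + J*L)
K(p, x) = -2 + x² (K(p, x) = -2 + x*x = -2 + x²)
I(b) = b + b² (I(b) = b² + b = b + b²)
(l + 208861) + I(K(-10, 14)) = (178574 + 208861) + (-2 + 14²)*(1 + (-2 + 14²)) = 387435 + (-2 + 196)*(1 + (-2 + 196)) = 387435 + 194*(1 + 194) = 387435 + 194*195 = 387435 + 37830 = 425265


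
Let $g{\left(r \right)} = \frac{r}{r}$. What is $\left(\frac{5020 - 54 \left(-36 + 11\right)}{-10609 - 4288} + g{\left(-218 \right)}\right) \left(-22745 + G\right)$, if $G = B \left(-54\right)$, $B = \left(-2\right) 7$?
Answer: $- \frac{187500203}{14897} \approx -12586.0$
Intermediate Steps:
$B = -14$
$g{\left(r \right)} = 1$
$G = 756$ ($G = \left(-14\right) \left(-54\right) = 756$)
$\left(\frac{5020 - 54 \left(-36 + 11\right)}{-10609 - 4288} + g{\left(-218 \right)}\right) \left(-22745 + G\right) = \left(\frac{5020 - 54 \left(-36 + 11\right)}{-10609 - 4288} + 1\right) \left(-22745 + 756\right) = \left(\frac{5020 - -1350}{-14897} + 1\right) \left(-21989\right) = \left(\left(5020 + 1350\right) \left(- \frac{1}{14897}\right) + 1\right) \left(-21989\right) = \left(6370 \left(- \frac{1}{14897}\right) + 1\right) \left(-21989\right) = \left(- \frac{6370}{14897} + 1\right) \left(-21989\right) = \frac{8527}{14897} \left(-21989\right) = - \frac{187500203}{14897}$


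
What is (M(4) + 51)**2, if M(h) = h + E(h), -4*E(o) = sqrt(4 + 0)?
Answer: 11881/4 ≈ 2970.3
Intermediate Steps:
E(o) = -1/2 (E(o) = -sqrt(4 + 0)/4 = -sqrt(4)/4 = -1/4*2 = -1/2)
M(h) = -1/2 + h (M(h) = h - 1/2 = -1/2 + h)
(M(4) + 51)**2 = ((-1/2 + 4) + 51)**2 = (7/2 + 51)**2 = (109/2)**2 = 11881/4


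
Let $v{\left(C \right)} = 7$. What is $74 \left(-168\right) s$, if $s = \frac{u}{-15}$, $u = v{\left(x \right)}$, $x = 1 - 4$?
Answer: $\frac{29008}{5} \approx 5801.6$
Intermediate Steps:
$x = -3$ ($x = 1 - 4 = -3$)
$u = 7$
$s = - \frac{7}{15}$ ($s = \frac{7}{-15} = 7 \left(- \frac{1}{15}\right) = - \frac{7}{15} \approx -0.46667$)
$74 \left(-168\right) s = 74 \left(-168\right) \left(- \frac{7}{15}\right) = \left(-12432\right) \left(- \frac{7}{15}\right) = \frac{29008}{5}$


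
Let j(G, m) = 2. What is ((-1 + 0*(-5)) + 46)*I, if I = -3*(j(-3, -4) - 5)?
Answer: 405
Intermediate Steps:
I = 9 (I = -3*(2 - 5) = -3*(-3) = 9)
((-1 + 0*(-5)) + 46)*I = ((-1 + 0*(-5)) + 46)*9 = ((-1 + 0) + 46)*9 = (-1 + 46)*9 = 45*9 = 405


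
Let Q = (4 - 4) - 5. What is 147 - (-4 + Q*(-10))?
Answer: 101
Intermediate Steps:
Q = -5 (Q = 0 - 5 = -5)
147 - (-4 + Q*(-10)) = 147 - (-4 - 5*(-10)) = 147 - (-4 + 50) = 147 - 1*46 = 147 - 46 = 101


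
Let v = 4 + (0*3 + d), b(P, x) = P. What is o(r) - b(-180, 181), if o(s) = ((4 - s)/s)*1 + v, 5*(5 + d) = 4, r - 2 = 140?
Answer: 63484/355 ≈ 178.83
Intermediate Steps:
r = 142 (r = 2 + 140 = 142)
d = -21/5 (d = -5 + (1/5)*4 = -5 + 4/5 = -21/5 ≈ -4.2000)
v = -1/5 (v = 4 + (0*3 - 21/5) = 4 + (0 - 21/5) = 4 - 21/5 = -1/5 ≈ -0.20000)
o(s) = -1/5 + (4 - s)/s (o(s) = ((4 - s)/s)*1 - 1/5 = (4 - s)/s - 1/5 = -1/5 + (4 - s)/s)
o(r) - b(-180, 181) = (-6/5 + 4/142) - 1*(-180) = (-6/5 + 4*(1/142)) + 180 = (-6/5 + 2/71) + 180 = -416/355 + 180 = 63484/355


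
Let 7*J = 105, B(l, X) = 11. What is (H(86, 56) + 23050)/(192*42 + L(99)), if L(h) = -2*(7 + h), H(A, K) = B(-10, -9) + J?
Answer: 5769/1963 ≈ 2.9389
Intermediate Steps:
J = 15 (J = (⅐)*105 = 15)
H(A, K) = 26 (H(A, K) = 11 + 15 = 26)
L(h) = -14 - 2*h
(H(86, 56) + 23050)/(192*42 + L(99)) = (26 + 23050)/(192*42 + (-14 - 2*99)) = 23076/(8064 + (-14 - 198)) = 23076/(8064 - 212) = 23076/7852 = 23076*(1/7852) = 5769/1963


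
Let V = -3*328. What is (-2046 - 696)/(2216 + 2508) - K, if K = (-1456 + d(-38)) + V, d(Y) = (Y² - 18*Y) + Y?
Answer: 825329/2362 ≈ 349.42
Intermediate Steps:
d(Y) = Y² - 17*Y
V = -984
K = -350 (K = (-1456 - 38*(-17 - 38)) - 984 = (-1456 - 38*(-55)) - 984 = (-1456 + 2090) - 984 = 634 - 984 = -350)
(-2046 - 696)/(2216 + 2508) - K = (-2046 - 696)/(2216 + 2508) - 1*(-350) = -2742/4724 + 350 = -2742*1/4724 + 350 = -1371/2362 + 350 = 825329/2362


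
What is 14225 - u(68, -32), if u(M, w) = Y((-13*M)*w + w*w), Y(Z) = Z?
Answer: -15087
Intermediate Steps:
u(M, w) = w² - 13*M*w (u(M, w) = (-13*M)*w + w*w = -13*M*w + w² = w² - 13*M*w)
14225 - u(68, -32) = 14225 - (-32)*(-32 - 13*68) = 14225 - (-32)*(-32 - 884) = 14225 - (-32)*(-916) = 14225 - 1*29312 = 14225 - 29312 = -15087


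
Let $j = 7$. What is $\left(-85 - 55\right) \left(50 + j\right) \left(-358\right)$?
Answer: $2856840$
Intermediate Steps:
$\left(-85 - 55\right) \left(50 + j\right) \left(-358\right) = \left(-85 - 55\right) \left(50 + 7\right) \left(-358\right) = \left(-140\right) 57 \left(-358\right) = \left(-7980\right) \left(-358\right) = 2856840$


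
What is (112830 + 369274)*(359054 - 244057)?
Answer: 55440513688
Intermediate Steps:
(112830 + 369274)*(359054 - 244057) = 482104*114997 = 55440513688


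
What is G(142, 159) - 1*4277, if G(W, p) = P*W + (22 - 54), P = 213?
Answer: 25937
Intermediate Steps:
G(W, p) = -32 + 213*W (G(W, p) = 213*W + (22 - 54) = 213*W - 32 = -32 + 213*W)
G(142, 159) - 1*4277 = (-32 + 213*142) - 1*4277 = (-32 + 30246) - 4277 = 30214 - 4277 = 25937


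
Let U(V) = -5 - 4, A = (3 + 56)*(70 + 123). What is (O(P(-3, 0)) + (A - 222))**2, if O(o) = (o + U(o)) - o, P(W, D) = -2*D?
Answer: 124456336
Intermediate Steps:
A = 11387 (A = 59*193 = 11387)
U(V) = -9
O(o) = -9 (O(o) = (o - 9) - o = (-9 + o) - o = -9)
(O(P(-3, 0)) + (A - 222))**2 = (-9 + (11387 - 222))**2 = (-9 + 11165)**2 = 11156**2 = 124456336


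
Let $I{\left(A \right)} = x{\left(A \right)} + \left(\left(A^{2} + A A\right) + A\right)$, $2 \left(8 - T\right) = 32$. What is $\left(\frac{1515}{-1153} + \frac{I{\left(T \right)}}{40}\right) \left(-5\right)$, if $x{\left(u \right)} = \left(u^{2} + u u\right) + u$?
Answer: $- \frac{27015}{1153} \approx -23.43$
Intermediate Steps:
$T = -8$ ($T = 8 - 16 = -8$)
$x{\left(u \right)} = u + 2 u^{2}$ ($x{\left(u \right)} = \left(u^{2} + u^{2}\right) + u = 2 u^{2} + u = u + 2 u^{2}$)
$I{\left(A \right)} = A + 2 A^{2} + A \left(1 + 2 A\right)$ ($I{\left(A \right)} = A \left(1 + 2 A\right) + \left(\left(A^{2} + A A\right) + A\right) = A \left(1 + 2 A\right) + \left(\left(A^{2} + A^{2}\right) + A\right) = A \left(1 + 2 A\right) + \left(2 A^{2} + A\right) = A \left(1 + 2 A\right) + \left(A + 2 A^{2}\right) = A + 2 A^{2} + A \left(1 + 2 A\right)$)
$\left(\frac{1515}{-1153} + \frac{I{\left(T \right)}}{40}\right) \left(-5\right) = \left(\frac{1515}{-1153} + \frac{2 \left(-8\right) \left(1 + 2 \left(-8\right)\right)}{40}\right) \left(-5\right) = \left(1515 \left(- \frac{1}{1153}\right) + 2 \left(-8\right) \left(1 - 16\right) \frac{1}{40}\right) \left(-5\right) = \left(- \frac{1515}{1153} + 2 \left(-8\right) \left(-15\right) \frac{1}{40}\right) \left(-5\right) = \left(- \frac{1515}{1153} + 240 \cdot \frac{1}{40}\right) \left(-5\right) = \left(- \frac{1515}{1153} + 6\right) \left(-5\right) = \frac{5403}{1153} \left(-5\right) = - \frac{27015}{1153}$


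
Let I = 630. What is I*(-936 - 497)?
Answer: -902790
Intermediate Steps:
I*(-936 - 497) = 630*(-936 - 497) = 630*(-1433) = -902790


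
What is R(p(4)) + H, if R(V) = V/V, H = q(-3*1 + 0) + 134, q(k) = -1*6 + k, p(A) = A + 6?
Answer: 126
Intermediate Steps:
p(A) = 6 + A
q(k) = -6 + k
H = 125 (H = (-6 + (-3*1 + 0)) + 134 = (-6 + (-3 + 0)) + 134 = (-6 - 3) + 134 = -9 + 134 = 125)
R(V) = 1
R(p(4)) + H = 1 + 125 = 126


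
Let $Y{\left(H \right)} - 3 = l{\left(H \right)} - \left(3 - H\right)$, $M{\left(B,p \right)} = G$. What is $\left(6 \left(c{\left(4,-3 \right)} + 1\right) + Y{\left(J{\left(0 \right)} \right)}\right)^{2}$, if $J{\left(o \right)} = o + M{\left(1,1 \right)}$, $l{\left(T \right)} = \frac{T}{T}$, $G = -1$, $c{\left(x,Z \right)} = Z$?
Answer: $144$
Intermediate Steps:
$M{\left(B,p \right)} = -1$
$l{\left(T \right)} = 1$
$J{\left(o \right)} = -1 + o$ ($J{\left(o \right)} = o - 1 = -1 + o$)
$Y{\left(H \right)} = 1 + H$ ($Y{\left(H \right)} = 3 - \left(2 - H\right) = 3 + \left(1 + \left(-3 + H\right)\right) = 3 + \left(-2 + H\right) = 1 + H$)
$\left(6 \left(c{\left(4,-3 \right)} + 1\right) + Y{\left(J{\left(0 \right)} \right)}\right)^{2} = \left(6 \left(-3 + 1\right) + \left(1 + \left(-1 + 0\right)\right)\right)^{2} = \left(6 \left(-2\right) + \left(1 - 1\right)\right)^{2} = \left(-12 + 0\right)^{2} = \left(-12\right)^{2} = 144$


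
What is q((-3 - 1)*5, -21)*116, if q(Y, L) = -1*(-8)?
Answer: 928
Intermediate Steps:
q(Y, L) = 8
q((-3 - 1)*5, -21)*116 = 8*116 = 928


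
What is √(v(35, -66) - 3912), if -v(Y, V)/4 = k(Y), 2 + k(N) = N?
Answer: 2*I*√1011 ≈ 63.592*I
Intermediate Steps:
k(N) = -2 + N
v(Y, V) = 8 - 4*Y (v(Y, V) = -4*(-2 + Y) = 8 - 4*Y)
√(v(35, -66) - 3912) = √((8 - 4*35) - 3912) = √((8 - 140) - 3912) = √(-132 - 3912) = √(-4044) = 2*I*√1011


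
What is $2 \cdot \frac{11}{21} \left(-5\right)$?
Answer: $- \frac{110}{21} \approx -5.2381$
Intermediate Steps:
$2 \cdot \frac{11}{21} \left(-5\right) = \frac{22}{21} \left(-5\right) = - \frac{110}{21}$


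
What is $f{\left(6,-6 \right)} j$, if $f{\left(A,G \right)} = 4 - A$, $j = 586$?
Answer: $-1172$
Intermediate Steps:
$f{\left(6,-6 \right)} j = \left(4 - 6\right) 586 = \left(-2\right) 586 = -1172$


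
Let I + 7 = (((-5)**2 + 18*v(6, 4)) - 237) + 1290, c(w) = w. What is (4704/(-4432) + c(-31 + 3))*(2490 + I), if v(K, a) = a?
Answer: -29245650/277 ≈ -1.0558e+5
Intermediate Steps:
I = 1143 (I = -7 + ((((-5)**2 + 18*4) - 237) + 1290) = -7 + (((25 + 72) - 237) + 1290) = -7 + ((97 - 237) + 1290) = -7 + (-140 + 1290) = -7 + 1150 = 1143)
(4704/(-4432) + c(-31 + 3))*(2490 + I) = (4704/(-4432) + (-31 + 3))*(2490 + 1143) = (4704*(-1/4432) - 28)*3633 = (-294/277 - 28)*3633 = -8050/277*3633 = -29245650/277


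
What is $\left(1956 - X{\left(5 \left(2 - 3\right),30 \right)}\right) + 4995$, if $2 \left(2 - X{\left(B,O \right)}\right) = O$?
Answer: $6964$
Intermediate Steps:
$X{\left(B,O \right)} = 2 - \frac{O}{2}$
$\left(1956 - X{\left(5 \left(2 - 3\right),30 \right)}\right) + 4995 = \left(1956 - \left(2 - 15\right)\right) + 4995 = \left(1956 - -13\right) + 4995 = \left(1956 + 13\right) + 4995 = 1969 + 4995 = 6964$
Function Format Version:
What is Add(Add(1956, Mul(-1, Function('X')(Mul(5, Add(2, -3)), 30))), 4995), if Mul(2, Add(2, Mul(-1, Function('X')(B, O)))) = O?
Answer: 6964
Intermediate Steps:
Function('X')(B, O) = Add(2, Mul(Rational(-1, 2), O))
Add(Add(1956, Mul(-1, Function('X')(Mul(5, Add(2, -3)), 30))), 4995) = Add(Add(1956, Mul(-1, Add(2, Mul(Rational(-1, 2), 30)))), 4995) = Add(Add(1956, Mul(-1, Add(2, -15))), 4995) = Add(Add(1956, Mul(-1, -13)), 4995) = Add(Add(1956, 13), 4995) = Add(1969, 4995) = 6964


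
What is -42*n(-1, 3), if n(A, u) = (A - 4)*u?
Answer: 630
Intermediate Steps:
n(A, u) = u*(-4 + A) (n(A, u) = (-4 + A)*u = u*(-4 + A))
-42*n(-1, 3) = -126*(-4 - 1) = -126*(-5) = -42*(-15) = 630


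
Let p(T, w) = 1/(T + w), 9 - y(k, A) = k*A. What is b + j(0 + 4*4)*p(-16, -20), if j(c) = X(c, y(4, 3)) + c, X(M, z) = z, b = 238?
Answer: 8555/36 ≈ 237.64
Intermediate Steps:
y(k, A) = 9 - A*k (y(k, A) = 9 - k*A = 9 - A*k)
j(c) = -3 + c (j(c) = (9 - 1*3*4) + c = (9 - 12) + c = -3 + c)
b + j(0 + 4*4)*p(-16, -20) = 238 + (-3 + (0 + 4*4))/(-16 - 20) = 238 + (-3 + (0 + 16))/(-36) = 238 + (-3 + 16)*(-1/36) = 238 + 13*(-1/36) = 238 - 13/36 = 8555/36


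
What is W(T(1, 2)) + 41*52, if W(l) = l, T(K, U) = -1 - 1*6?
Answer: 2125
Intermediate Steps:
T(K, U) = -7 (T(K, U) = -1 - 6 = -7)
W(T(1, 2)) + 41*52 = -7 + 41*52 = -7 + 2132 = 2125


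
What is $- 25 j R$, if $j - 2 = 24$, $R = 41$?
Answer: $-26650$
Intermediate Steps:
$j = 26$ ($j = 2 + 24 = 26$)
$- 25 j R = \left(-25\right) 26 \cdot 41 = \left(-650\right) 41 = -26650$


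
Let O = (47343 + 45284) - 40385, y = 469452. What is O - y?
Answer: -417210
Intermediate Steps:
O = 52242 (O = 92627 - 40385 = 52242)
O - y = 52242 - 1*469452 = 52242 - 469452 = -417210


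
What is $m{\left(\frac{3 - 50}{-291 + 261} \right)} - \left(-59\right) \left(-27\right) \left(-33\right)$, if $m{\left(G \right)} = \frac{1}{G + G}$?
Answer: $\frac{2470758}{47} \approx 52569.0$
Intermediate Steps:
$m{\left(G \right)} = \frac{1}{2 G}$
$m{\left(\frac{3 - 50}{-291 + 261} \right)} - \left(-59\right) \left(-27\right) \left(-33\right) = \frac{1}{2 \frac{3 - 50}{-291 + 261}} - \left(-59\right) \left(-27\right) \left(-33\right) = \frac{1}{2 \left(- \frac{47}{-30}\right)} - 1593 \left(-33\right) = \frac{1}{2 \left(\left(-47\right) \left(- \frac{1}{30}\right)\right)} - -52569 = \frac{1}{2 \cdot \frac{47}{30}} + 52569 = \frac{1}{2} \cdot \frac{30}{47} + 52569 = \frac{15}{47} + 52569 = \frac{2470758}{47}$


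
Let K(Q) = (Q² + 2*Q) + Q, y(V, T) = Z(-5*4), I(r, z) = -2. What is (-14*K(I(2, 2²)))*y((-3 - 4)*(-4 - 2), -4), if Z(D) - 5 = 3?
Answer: 224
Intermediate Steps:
Z(D) = 8 (Z(D) = 5 + 3 = 8)
y(V, T) = 8
K(Q) = Q² + 3*Q
(-14*K(I(2, 2²)))*y((-3 - 4)*(-4 - 2), -4) = -(-28)*(3 - 2)*8 = -(-28)*8 = -14*(-2)*8 = 28*8 = 224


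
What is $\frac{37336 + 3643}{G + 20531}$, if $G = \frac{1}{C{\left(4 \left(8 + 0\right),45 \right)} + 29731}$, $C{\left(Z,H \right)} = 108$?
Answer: $\frac{1222772381}{612624510} \approx 1.996$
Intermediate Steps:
$G = \frac{1}{29839}$ ($G = \frac{1}{108 + 29731} = \frac{1}{29839} \approx 3.3513 \cdot 10^{-5}$)
$\frac{37336 + 3643}{G + 20531} = \frac{37336 + 3643}{\frac{1}{29839} + 20531} = \frac{40979}{\frac{612624510}{29839}} = 40979 \cdot \frac{29839}{612624510} = \frac{1222772381}{612624510}$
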